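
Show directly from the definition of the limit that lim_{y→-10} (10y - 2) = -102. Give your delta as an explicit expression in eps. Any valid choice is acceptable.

delta = eps/10

Fix eps > 0. We need delta > 0 so that 0 < |y + 10| < delta implies |(10y - 2) + 102| < eps.
Since (10y - 2) + 102 = 10(y + 10), we have |(10y - 2) + 102| = 10|y + 10|.
Thus it suffices that |y + 10| < eps/10.
Take delta = eps/10. If 0 < |y + 10| < delta then |(10y - 2) + 102| = 10|y + 10| < 10·(eps/10) = eps.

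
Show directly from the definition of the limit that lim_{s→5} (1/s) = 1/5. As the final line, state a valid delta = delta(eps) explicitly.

Fix eps > 0. We seek delta > 0 such that 0 < |s − 5| < delta implies |1/s − (1/5)| < eps.
|1/s − (1/5)| = |5 − s|/(5·|s|) = |s − 5|/(5|s|).
Require delta ≤ 5/2 so that |s| > 5 − 5/2 = 5/2, hence 5|s| > 25/2.
Then |1/s − (1/5)| < |s − 5|/(25/2), which is < eps when |s − 5| < (25/2)eps.
Take delta = min(5/2, (25/2)eps). Then 0 < |s − 5| < delta gives both |s − 5| < 5/2 and |s − 5| < (25/2)eps, so |1/s − (1/5)| < eps.

delta = min(5/2, (25/2)eps)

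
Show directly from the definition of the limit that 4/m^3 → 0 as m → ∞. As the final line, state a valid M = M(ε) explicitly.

Suppose ε > 0. For m ≥ 1, |4/m^3 − 0| = 4/m^3.
4/m^3 < ε ⇔ m^3 > 4/ε ⇔ m > (4/ε)^{1/3}.
Take M = (4/ε)^{1/3}. Then m > M implies 4/m^3 < ε.

M = (4/ε)^{1/3}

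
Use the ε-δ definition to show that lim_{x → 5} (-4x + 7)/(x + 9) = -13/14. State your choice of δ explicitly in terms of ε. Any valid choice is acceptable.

Fix ε > 0. We want δ > 0 with 0 < |x − 5| < δ ⇒ |(-4x + 7)/(x + 9) + 13/14| < ε.
Combining over a common denominator, (-4x + 7)/(x + 9) + 13/14 = [(-4x + 7)·14 − (-13)·(x + 9)] / [14·(x + 9)] = -43(x − 5) / (14(x + 9)).
So |(-4x + 7)/(x + 9) + 13/14| = 43|x − 5| / (14·|x + 9|).
Require δ ≤ 7, so |x + 9| ≥ |14| − |x − 5| > 14 − 7 = 7.
Hence |(-4x + 7)/(x + 9) + 13/14| < 43|x − 5|/(14·7) = (43/98)|x − 5|, which is < ε once |x − 5| < (98/43)ε.
Take δ = min(7, (98/43)ε). Then 0 < |x − 5| < δ forces both bounds, so |(-4x + 7)/(x + 9) + 13/14| < ε.

δ = min(7, (98/43)ε)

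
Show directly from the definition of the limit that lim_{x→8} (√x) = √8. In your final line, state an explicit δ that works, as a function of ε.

Let ε > 0. We want δ > 0 such that 0 < |x − 8| < δ implies |√x − √8| < ε.
Rationalise: √x − √8 = (x − 8)/(√x + √8), so |√x − √8| = |x − 8|/(√x + √8).
Restrict δ ≤ 8 so that |x − 8| < 8 forces x > 0, and then √x + √8 > √8.
Hence |√x − √8| < |x − 8|/√8, which is < ε once |x − 8| < √8·ε.
Take δ = min(8, √8·ε). If 0 < |x − 8| < δ then x > 0 and |√x − √8| < |x − 8|/√8 < ε.

δ = min(8, √8·ε)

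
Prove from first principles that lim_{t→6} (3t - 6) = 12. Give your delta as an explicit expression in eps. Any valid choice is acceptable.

Fix eps > 0. We need delta > 0 so that 0 < |t − 6| < delta implies |(3t - 6) − 12| < eps.
Since (3t - 6) − 12 = 3(t − 6), we have |(3t - 6) − 12| = 3|t − 6|.
So 3|t − 6| < eps exactly when |t − 6| < eps/3.
Take delta = eps/3. If 0 < |t − 6| < delta then |(3t - 6) − 12| = 3|t − 6| < 3·(eps/3) = eps.

delta = eps/3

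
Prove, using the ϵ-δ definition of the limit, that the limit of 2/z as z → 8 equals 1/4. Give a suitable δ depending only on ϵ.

Let ϵ > 0. We seek δ > 0 such that 0 < |z − 8| < δ implies |2/z − (1/4)| < ϵ.
|2/z − (1/4)| = 2·|8 − z|/(8·|z|) = 2|z − 8|/(8|z|).
Restrict δ ≤ 4. Then |z − 8| < 4 gives |z| > 4, so 8|z| > 32.
Then |2/z − (1/4)| < 2|z − 8|/32, which is < ϵ when |z − 8| < 16ϵ.
Take δ = min(4, 16ϵ). Then 0 < |z − 8| < δ gives both |z − 8| < 4 and |z − 8| < 16ϵ, so |2/z − (1/4)| < ϵ.

δ = min(4, 16ϵ)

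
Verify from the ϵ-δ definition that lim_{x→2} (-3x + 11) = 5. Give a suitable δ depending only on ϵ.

Let ϵ > 0 be given. We need δ > 0 so that 0 < |x − 2| < δ implies |(-3x + 11) − 5| < ϵ.
Since (-3x + 11) − 5 = -3(x − 2), we have |(-3x + 11) − 5| = 3|x − 2|.
So 3|x − 2| < ϵ exactly when |x − 2| < ϵ/3.
Choosing δ = ϵ/3 gives |(-3x + 11) − 5| = 3|x − 2| < ϵ whenever |x − 2| < δ.

δ = ϵ/3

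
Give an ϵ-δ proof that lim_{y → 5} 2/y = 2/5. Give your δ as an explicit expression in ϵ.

δ = min(5/2, (25/4)ϵ)

Let ϵ > 0. We seek δ > 0 such that 0 < |y − 5| < δ implies |2/y − (2/5)| < ϵ.
|2/y − (2/5)| = 2·|5 − y|/(5·|y|) = 2|y − 5|/(5|y|).
Require δ ≤ 5/2 so that |y| > 5 − 5/2 = 5/2, hence 5|y| > 25/2.
Then |2/y − (2/5)| < 2|y − 5|/(25/2), which is < ϵ when |y − 5| < (25/4)ϵ.
Take δ = min(5/2, (25/4)ϵ). Then 0 < |y − 5| < δ gives both |y − 5| < 5/2 and |y − 5| < (25/4)ϵ, so |2/y − (2/5)| < ϵ.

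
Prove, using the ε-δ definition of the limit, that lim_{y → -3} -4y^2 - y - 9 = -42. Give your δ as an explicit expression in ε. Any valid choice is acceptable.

Suppose ε > 0. We want δ > 0 such that 0 < |y + 3| < δ implies |(-4y^2 - y - 9) + 42| < ε.
(-4y^2 - y - 9) + 42 = -4y^2 - y + 33 = (y + 3)(-4y + 11).
So |(-4y^2 - y - 9) + 42| = |y + 3|·|-4y + 11|.
Require δ ≤ 2. Then |y + 3| < 2 gives |y| < 5, and by the triangle inequality |-4y + 11| ≤ 4·5 + 11 = 31.
Hence |(-4y^2 - y - 9) + 42| ≤ 31|y + 3| < ε provided |y + 3| < ε/31.
Take δ = min(2, ε/31). Then 0 < |y + 3| < δ gives both |y + 3| < 2 and |y + 3| < ε/31, so |(-4y^2 - y - 9) + 42| < ε.

δ = min(2, ε/31)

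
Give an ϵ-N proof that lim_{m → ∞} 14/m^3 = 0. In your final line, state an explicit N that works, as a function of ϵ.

N = (14/ϵ)^{1/3}

Suppose ϵ > 0. For m ≥ 1, |14/m^3 − 0| = 14/m^3.
14/m^3 < ϵ ⇔ m^3 > 14/ϵ ⇔ m > (14/ϵ)^{1/3}.
Take N = (14/ϵ)^{1/3}. Then m > N implies 14/m^3 < ϵ.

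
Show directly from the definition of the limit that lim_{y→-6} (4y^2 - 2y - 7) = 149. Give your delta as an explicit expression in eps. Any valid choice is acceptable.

delta = min(1, eps/54)

Suppose eps > 0. We want delta > 0 such that 0 < |y + 6| < delta implies |(4y^2 - 2y - 7) − 149| < eps.
(4y^2 - 2y - 7) − 149 = 4y^2 - 2y - 156 = (y + 6)(4y - 26).
So |(4y^2 - 2y - 7) − 149| = |y + 6|·|4y - 26|.
Assume first that |y + 6| < 1, so |y| < 7. Then |4y - 26| ≤ 4·7 + 26 = 54.
Hence |(4y^2 - 2y - 7) − 149| ≤ 54|y + 6| < eps provided |y + 6| < eps/54.
Take delta = min(1, eps/54). Then 0 < |y + 6| < delta gives both |y + 6| < 1 and |y + 6| < eps/54, so |(4y^2 - 2y - 7) − 149| < eps.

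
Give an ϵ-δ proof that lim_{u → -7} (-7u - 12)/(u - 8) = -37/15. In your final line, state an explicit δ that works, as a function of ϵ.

δ = min(15/2, (225/136)ϵ)

Let ϵ > 0 be given. We want δ > 0 with 0 < |u + 7| < δ ⇒ |(-7u - 12)/(u - 8) + 37/15| < ϵ.
Combining over a common denominator, (-7u - 12)/(u - 8) + 37/15 = [(-7u - 12)·(-15) − 37·(u - 8)] / [(-15)·(u - 8)] = 68(u + 7) / ((-15)(u - 8)).
So |(-7u - 12)/(u - 8) + 37/15| = 68|u + 7| / (15·|u − 8|).
Restrict δ ≤ 15/2. Then |u + 7| < 15/2 gives |u − 8| = |(u + 7) + (-15)| ≥ 15 − 15/2 = 15/2.
Hence |(-7u - 12)/(u - 8) + 37/15| < 68|u + 7|/(15·(15/2)) = (136/225)|u + 7|, which is < ϵ once |u + 7| < (225/136)ϵ.
Take δ = min(15/2, (225/136)ϵ). Then 0 < |u + 7| < δ forces both bounds, so |(-7u - 12)/(u - 8) + 37/15| < ϵ.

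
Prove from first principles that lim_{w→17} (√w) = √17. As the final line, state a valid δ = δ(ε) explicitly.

Suppose ε > 0. We want δ > 0 such that 0 < |w − 17| < δ implies |√w − √17| < ε.
Rationalise: √w − √17 = (w − 17)/(√w + √17), so |√w − √17| = |w − 17|/(√w + √17).
Restrict δ ≤ 17 so that |w − 17| < 17 forces w > 0, and then √w + √17 > √17.
Hence |√w − √17| < |w − 17|/√17, which is < ε once |w − 17| < √17·ε.
Take δ = min(17, √17·ε). If 0 < |w − 17| < δ then w > 0 and |√w − √17| < |w − 17|/√17 < ε.

δ = min(17, √17·ε)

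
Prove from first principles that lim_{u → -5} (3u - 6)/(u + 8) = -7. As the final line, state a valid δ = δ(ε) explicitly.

Let ε > 0 be given. We want δ > 0 with 0 < |u + 5| < δ ⇒ |(3u - 6)/(u + 8) + 7| < ε.
Combining over a common denominator, (3u - 6)/(u + 8) + 7 = [(3u - 6)·3 − (-21)·(u + 8)] / [3·(u + 8)] = 30(u + 5) / (3(u + 8)).
So |(3u - 6)/(u + 8) + 7| = 30|u + 5| / (3·|u + 8|).
Restrict δ ≤ 3/2. Then |u + 5| < 3/2 gives |u + 8| = |(u + 5) + 3| ≥ 3 − 3/2 = 3/2.
Hence |(3u - 6)/(u + 8) + 7| < 30|u + 5|/(3·(3/2)) = (20/3)|u + 5|, which is < ε once |u + 5| < (3/20)ε.
Take δ = min(3/2, (3/20)ε). Then 0 < |u + 5| < δ forces both bounds, so |(3u - 6)/(u + 8) + 7| < ε.

δ = min(3/2, (3/20)ε)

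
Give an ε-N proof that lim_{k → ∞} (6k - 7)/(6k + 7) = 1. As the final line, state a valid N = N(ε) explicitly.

N = (7/3)/ε

Let ε > 0 be given. For k ≥ 1, |(6k - 7)/(6k + 7) − 1| = |-84|/(6(6k + 7)) = 84/(6(6k + 7)).
Since 6k + 7 ≥ 6k for k ≥ 1, this is ≤ 84/(6·6k) = (7/3)/k.
So |(6k - 7)/(6k + 7) − 1| < ε whenever k > (7/3)/ε.
Take N = (7/3)/ε. If k > N then |(6k - 7)/(6k + 7) − 1| ≤ (7/3)/k < ε.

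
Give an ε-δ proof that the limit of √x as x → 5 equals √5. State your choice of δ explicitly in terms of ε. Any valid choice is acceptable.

δ = min(5, √5·ε)

Let ε > 0 be given. We want δ > 0 such that 0 < |x − 5| < δ implies |√x − √5| < ε.
Multiplying by the conjugate, |√x − √5| = |x − 5|/(√x + √5).
Restrict δ ≤ 5 so that |x − 5| < 5 forces x > 0, and then √x + √5 > √5.
Hence |√x − √5| < |x − 5|/√5, which is < ε once |x − 5| < √5·ε.
Take δ = min(5, √5·ε). If 0 < |x − 5| < δ then x > 0 and |√x − √5| < |x − 5|/√5 < ε.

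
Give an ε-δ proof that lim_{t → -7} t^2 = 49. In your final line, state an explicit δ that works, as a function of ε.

Let ε > 0. We seek δ > 0 with 0 < |t + 7| < δ ⇒ |t^2 − 49| < ε.
Factor: t^2 − 49 = (t + 7)(t - 7), so |t^2 − 49| = |t + 7|·|t - 7|.
Impose δ ≤ 2 so that |t| < 9; then |t - 7| ≤ 16.
Hence |t^2 − 49| ≤ 16|t + 7|, which is < ε once |t + 7| < ε/16.
Take δ = min(2, ε/16). If 0 < |t + 7| < δ then both bounds hold and |t^2 − 49| ≤ 16|t + 7| < 16·(ε/16) = ε.

δ = min(2, ε/16)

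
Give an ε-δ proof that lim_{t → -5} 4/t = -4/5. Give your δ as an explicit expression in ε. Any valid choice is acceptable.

δ = min(5/2, (25/8)ε)

Let ε > 0 be given. We seek δ > 0 such that 0 < |t + 5| < δ implies |4/t + 4/5| < ε.
|4/t + 4/5| = 4·|-5 − t|/(5·|t|) = 4|t + 5|/(5|t|).
Restrict δ ≤ 5/2. Then |t + 5| < 5/2 gives |t| > 5/2, so 5|t| > 25/2.
Then |4/t + 4/5| < 4|t + 5|/(25/2), which is < ε when |t + 5| < (25/8)ε.
Take δ = min(5/2, (25/8)ε). Then 0 < |t + 5| < δ gives both |t + 5| < 5/2 and |t + 5| < (25/8)ε, so |4/t + 4/5| < ε.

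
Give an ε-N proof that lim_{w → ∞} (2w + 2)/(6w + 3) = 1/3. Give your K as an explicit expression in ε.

Fix ε > 0. We seek K > 0 such that w > K implies |(2w + 2)/(6w + 3) − (1/3)| < ε.
(2w + 2)/(6w + 3) − (1/3) = (6(2w + 2) − 2(6w + 3)) / (6(6w + 3)) = 6/(6(6w + 3)).
For w > 0 we have 6w + 3 > 6w, so |(2w + 2)/(6w + 3) − (1/3)| = 6/(6(6w + 3)) < 6/(6·6w) = (1/6)/w.
Thus |(2w + 2)/(6w + 3) − (1/3)| < ε whenever w > (1/6)/ε.
Take K = (1/6)/ε. If w > K then |(2w + 2)/(6w + 3) − (1/3)| < (1/6)/w < ε.

K = (1/6)/ε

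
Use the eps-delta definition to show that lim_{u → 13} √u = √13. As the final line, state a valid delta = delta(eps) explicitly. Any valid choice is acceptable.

Let eps > 0 be given. We want delta > 0 such that 0 < |u − 13| < delta implies |√u − √13| < eps.
Rationalise: √u − √13 = (u − 13)/(√u + √13), so |√u − √13| = |u − 13|/(√u + √13).
Restrict delta ≤ 13 so that |u − 13| < 13 forces u > 0, and then √u + √13 > √13.
Hence |√u − √13| < |u − 13|/√13, which is < eps once |u − 13| < √13·eps.
Take delta = min(13, √13·eps). If 0 < |u − 13| < delta then u > 0 and |√u − √13| < |u − 13|/√13 < eps.

delta = min(13, √13·eps)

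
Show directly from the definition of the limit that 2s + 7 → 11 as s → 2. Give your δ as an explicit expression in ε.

δ = ε/2

Let ε > 0. We need δ > 0 so that 0 < |s − 2| < δ implies |(2s + 7) − 11| < ε.
|(2s + 7) − 11| = |2s - 4| = 2|s − 2|.
So 2|s − 2| < ε exactly when |s − 2| < ε/2.
Take δ = ε/2. If 0 < |s − 2| < δ then |(2s + 7) − 11| = 2|s − 2| < 2·(ε/2) = ε.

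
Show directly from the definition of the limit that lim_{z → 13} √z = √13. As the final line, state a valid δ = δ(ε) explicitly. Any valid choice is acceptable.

δ = min(13, √13·ε)

Suppose ε > 0. We want δ > 0 such that 0 < |z − 13| < δ implies |√z − √13| < ε.
Multiplying by the conjugate, |√z − √13| = |z − 13|/(√z + √13).
Restrict δ ≤ 13 so that |z − 13| < 13 forces z > 0, and then √z + √13 > √13.
Hence |√z − √13| < |z − 13|/√13, which is < ε once |z − 13| < √13·ε.
Take δ = min(13, √13·ε). If 0 < |z − 13| < δ then z > 0 and |√z − √13| < |z − 13|/√13 < ε.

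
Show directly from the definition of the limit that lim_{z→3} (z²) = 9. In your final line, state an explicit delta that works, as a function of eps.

delta = min(1, eps/7)

Let eps > 0 be given. We seek delta > 0 with 0 < |z − 3| < delta ⇒ |z² − 9| < eps.
Factor: z² − 9 = (z − 3)(z + 3), so |z² − 9| = |z − 3|·|z + 3|.
Restrict delta ≤ 1. Then |z − 3| < 1 gives |z| < 4, so by the triangle inequality |z + 3| ≤ 4 + 3 = 7.
Hence |z² − 9| ≤ 7|z − 3|, which is < eps once |z − 3| < eps/7.
Take delta = min(1, eps/7). If 0 < |z − 3| < delta then both bounds hold and |z² − 9| ≤ 7|z − 3| < 7·(eps/7) = eps.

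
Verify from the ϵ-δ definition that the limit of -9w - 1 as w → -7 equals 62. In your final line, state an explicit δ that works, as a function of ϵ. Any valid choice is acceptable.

δ = ϵ/9

Let ϵ > 0 be given. We need δ > 0 so that 0 < |w + 7| < δ implies |(-9w - 1) − 62| < ϵ.
|(-9w - 1) − 62| = |-9w - 63| = 9|w + 7|.
So 9|w + 7| < ϵ exactly when |w + 7| < ϵ/9.
Take δ = ϵ/9. If 0 < |w + 7| < δ then |(-9w - 1) − 62| = 9|w + 7| < 9·(ϵ/9) = ϵ.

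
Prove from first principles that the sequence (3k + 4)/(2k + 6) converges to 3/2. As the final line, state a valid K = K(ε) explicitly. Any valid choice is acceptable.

Suppose ε > 0. For k ≥ 1, |(3k + 4)/(2k + 6) − (3/2)| = |-10|/(2(2k + 6)) = 10/(2(2k + 6)).
Since 2k + 6 ≥ 2k for k ≥ 1, this is ≤ 10/(2·2k) = (5/2)/k.
So |(3k + 4)/(2k + 6) − (3/2)| < ε whenever k > (5/2)/ε.
Take K = (5/2)/ε. If k > K then |(3k + 4)/(2k + 6) − (3/2)| ≤ (5/2)/k < ε.

K = (5/2)/ε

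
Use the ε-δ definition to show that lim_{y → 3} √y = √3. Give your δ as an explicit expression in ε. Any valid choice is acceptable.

Let ε > 0 be given. We want δ > 0 such that 0 < |y − 3| < δ implies |√y − √3| < ε.
Rationalise: √y − √3 = (y − 3)/(√y + √3), so |√y − √3| = |y − 3|/(√y + √3).
Restrict δ ≤ 3 so that |y − 3| < 3 forces y > 0, and then √y + √3 > √3.
Hence |√y − √3| < |y − 3|/√3, which is < ε once |y − 3| < √3·ε.
Take δ = min(3, √3·ε). If 0 < |y − 3| < δ then y > 0 and |√y − √3| < |y − 3|/√3 < ε.

δ = min(3, √3·ε)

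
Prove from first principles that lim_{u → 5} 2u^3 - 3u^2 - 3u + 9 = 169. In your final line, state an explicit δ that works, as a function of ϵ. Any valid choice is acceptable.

Let ϵ > 0. We want δ > 0 such that 0 < |u − 5| < δ implies |(2u^3 - 3u^2 - 3u + 9) − 169| < ϵ.
(2u^3 - 3u^2 - 3u + 9) − 169 = 2u^3 - 3u^2 - 3u - 160 = (u − 5)(2u^2 + 7u + 32).
So |(2u^3 - 3u^2 - 3u + 9) − 169| = |u − 5|·|2u^2 + 7u + 32|.
Require δ ≤ 1. Then |u − 5| < 1 gives |u| < 6, and by the triangle inequality |2u^2 + 7u + 32| ≤ 2·6^2 + 7·6 + 32 = 146.
Hence |(2u^3 - 3u^2 - 3u + 9) − 169| ≤ 146|u − 5| < ϵ provided |u − 5| < ϵ/146.
Take δ = min(1, ϵ/146). Then 0 < |u − 5| < δ gives both |u − 5| < 1 and |u − 5| < ϵ/146, so |(2u^3 - 3u^2 - 3u + 9) − 169| < ϵ.

δ = min(1, ϵ/146)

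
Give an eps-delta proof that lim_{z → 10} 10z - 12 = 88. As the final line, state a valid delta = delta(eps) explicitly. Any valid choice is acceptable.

Let eps > 0 be given. We need delta > 0 so that 0 < |z − 10| < delta implies |(10z - 12) − 88| < eps.
|(10z - 12) − 88| = |10z - 100| = 10|z − 10|.
So 10|z − 10| < eps exactly when |z − 10| < eps/10.
Take delta = eps/10. If 0 < |z − 10| < delta then |(10z - 12) − 88| = 10|z − 10| < 10·(eps/10) = eps.

delta = eps/10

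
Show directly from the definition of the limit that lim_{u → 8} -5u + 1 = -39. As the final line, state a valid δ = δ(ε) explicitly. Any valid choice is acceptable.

δ = ε/5

Suppose ε > 0. We need δ > 0 so that 0 < |u − 8| < δ implies |(-5u + 1) + 39| < ε.
|(-5u + 1) + 39| = |-5u + 40| = 5|u − 8|.
Thus it suffices that |u − 8| < ε/5.
Choosing δ = ε/5 gives |(-5u + 1) + 39| = 5|u − 8| < ε whenever |u − 8| < δ.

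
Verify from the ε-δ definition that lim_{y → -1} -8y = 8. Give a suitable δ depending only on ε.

δ = ε/8

Fix ε > 0. We need δ > 0 so that 0 < |y + 1| < δ implies |(-8y) − 8| < ε.
Since (-8y) − 8 = -8(y + 1), we have |(-8y) − 8| = 8|y + 1|.
Thus it suffices that |y + 1| < ε/8.
Choosing δ = ε/8 gives |(-8y) − 8| = 8|y + 1| < ε whenever |y + 1| < δ.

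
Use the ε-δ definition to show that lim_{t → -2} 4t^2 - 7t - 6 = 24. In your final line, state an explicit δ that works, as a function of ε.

Let ε > 0. We want δ > 0 such that 0 < |t + 2| < δ implies |(4t^2 - 7t - 6) − 24| < ε.
(4t^2 - 7t - 6) − 24 = 4t^2 - 7t - 30 = (t + 2)(4t - 15).
So |(4t^2 - 7t - 6) − 24| = |t + 2|·|4t - 15|.
Require δ ≤ 1. Then |t + 2| < 1 gives |t| < 3, and by the triangle inequality |4t - 15| ≤ 4·3 + 15 = 27.
Hence |(4t^2 - 7t - 6) − 24| ≤ 27|t + 2| < ε provided |t + 2| < ε/27.
Take δ = min(1, ε/27). Then 0 < |t + 2| < δ gives both |t + 2| < 1 and |t + 2| < ε/27, so |(4t^2 - 7t - 6) − 24| < ε.

δ = min(1, ε/27)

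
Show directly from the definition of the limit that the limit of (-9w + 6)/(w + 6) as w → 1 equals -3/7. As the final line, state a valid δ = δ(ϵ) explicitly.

δ = min(7/2, (49/120)ϵ)

Let ϵ > 0. We want δ > 0 with 0 < |w − 1| < δ ⇒ |(-9w + 6)/(w + 6) + 3/7| < ϵ.
Combining over a common denominator, (-9w + 6)/(w + 6) + 3/7 = [(-9w + 6)·7 − (-3)·(w + 6)] / [7·(w + 6)] = -60(w − 1) / (7(w + 6)).
So |(-9w + 6)/(w + 6) + 3/7| = 60|w − 1| / (7·|w + 6|).
Restrict δ ≤ 7/2. Then |w − 1| < 7/2 gives |w + 6| = |(w − 1) + 7| ≥ 7 − 7/2 = 7/2.
Hence |(-9w + 6)/(w + 6) + 3/7| < 60|w − 1|/(7·(7/2)) = (120/49)|w − 1|, which is < ϵ once |w − 1| < (49/120)ϵ.
Take δ = min(7/2, (49/120)ϵ). Then 0 < |w − 1| < δ forces both bounds, so |(-9w + 6)/(w + 6) + 3/7| < ϵ.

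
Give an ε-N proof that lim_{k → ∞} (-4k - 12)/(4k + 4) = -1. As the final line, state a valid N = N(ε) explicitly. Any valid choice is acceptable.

Let ε > 0. For k ≥ 1, |(-4k - 12)/(4k + 4) + 1| = |-32|/(4(4k + 4)) = 32/(4(4k + 4)).
Since 4k + 4 ≥ 4k for k ≥ 1, this is ≤ 32/(4·4k) = 2/k.
So |(-4k - 12)/(4k + 4) + 1| < ε whenever k > 2/ε.
Take N = 2/ε. If k > N then |(-4k - 12)/(4k + 4) + 1| ≤ 2/k < ε.

N = 2/ε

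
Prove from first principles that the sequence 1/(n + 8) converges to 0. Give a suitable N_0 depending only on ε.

Let ε > 0. For n ≥ 1, |1/(n + 8) − 0| = 1/(n + 8) ≤ 1/n.
We need 1/n < ε, i.e. n > 1/ε.
Take N_0 = 1/ε. If n > N_0 then |1/(n + 8)| ≤ 1/n < ε.

N_0 = 1/ε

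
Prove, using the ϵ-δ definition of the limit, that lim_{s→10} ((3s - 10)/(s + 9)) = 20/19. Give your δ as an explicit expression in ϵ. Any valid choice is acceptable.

δ = min(19/2, (361/74)ϵ)

Suppose ϵ > 0. We want δ > 0 with 0 < |s − 10| < δ ⇒ |(3s - 10)/(s + 9) − (20/19)| < ϵ.
Combining over a common denominator, (3s - 10)/(s + 9) − (20/19) = [(3s - 10)·19 − 20·(s + 9)] / [19·(s + 9)] = 37(s − 10) / (19(s + 9)).
So |(3s - 10)/(s + 9) − (20/19)| = 37|s − 10| / (19·|s + 9|).
Require δ ≤ 19/2, so |s + 9| ≥ |19| − |s − 10| > 19 − 19/2 = 19/2.
Hence |(3s - 10)/(s + 9) − (20/19)| < 37|s − 10|/(19·(19/2)) = (74/361)|s − 10|, which is < ϵ once |s − 10| < (361/74)ϵ.
Take δ = min(19/2, (361/74)ϵ). Then 0 < |s − 10| < δ forces both bounds, so |(3s - 10)/(s + 9) − (20/19)| < ϵ.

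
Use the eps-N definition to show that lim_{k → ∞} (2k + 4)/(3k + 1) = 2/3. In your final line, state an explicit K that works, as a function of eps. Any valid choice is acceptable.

K = (10/9)/eps

Fix eps > 0. For k ≥ 1, |(2k + 4)/(3k + 1) − (2/3)| = |10|/(3(3k + 1)) = 10/(3(3k + 1)).
Since 3k + 1 ≥ 3k for k ≥ 1, this is ≤ 10/(3·3k) = (10/9)/k.
So |(2k + 4)/(3k + 1) − (2/3)| < eps whenever k > (10/9)/eps.
Take K = (10/9)/eps. If k > K then |(2k + 4)/(3k + 1) − (2/3)| ≤ (10/9)/k < eps.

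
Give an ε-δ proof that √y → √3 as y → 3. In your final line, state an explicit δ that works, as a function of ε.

Suppose ε > 0. We want δ > 0 such that 0 < |y − 3| < δ implies |√y − √3| < ε.
Rationalise: √y − √3 = (y − 3)/(√y + √3), so |√y − √3| = |y − 3|/(√y + √3).
Restrict δ ≤ 3 so that |y − 3| < 3 forces y > 0, and then √y + √3 > √3.
Hence |√y − √3| < |y − 3|/√3, which is < ε once |y − 3| < √3·ε.
Take δ = min(3, √3·ε). If 0 < |y − 3| < δ then y > 0 and |√y − √3| < |y − 3|/√3 < ε.

δ = min(3, √3·ε)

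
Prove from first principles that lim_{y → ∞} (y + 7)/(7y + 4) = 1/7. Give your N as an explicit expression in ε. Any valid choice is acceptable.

Suppose ε > 0. We seek N > 0 such that y > N implies |(y + 7)/(7y + 4) − (1/7)| < ε.
(y + 7)/(7y + 4) − (1/7) = (7(y + 7) − (7y + 4)) / (7(7y + 4)) = 45/(7(7y + 4)).
For y > 0 we have 7y + 4 > 7y, so |(y + 7)/(7y + 4) − (1/7)| = 45/(7(7y + 4)) < 45/(7·7y) = (45/49)/y.
Thus |(y + 7)/(7y + 4) − (1/7)| < ε whenever y > (45/49)/ε.
Take N = (45/49)/ε. If y > N then |(y + 7)/(7y + 4) − (1/7)| < (45/49)/y < ε.

N = (45/49)/ε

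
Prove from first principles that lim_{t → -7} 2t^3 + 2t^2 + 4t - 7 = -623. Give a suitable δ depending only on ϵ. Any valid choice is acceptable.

δ = min(2, ϵ/358)

Suppose ϵ > 0. We want δ > 0 such that 0 < |t + 7| < δ implies |(2t^3 + 2t^2 + 4t - 7) + 623| < ϵ.
(2t^3 + 2t^2 + 4t - 7) + 623 = 2t^3 + 2t^2 + 4t + 616 = (t + 7)(2t^2 - 12t + 88).
So |(2t^3 + 2t^2 + 4t - 7) + 623| = |t + 7|·|2t^2 - 12t + 88|.
Require δ ≤ 2. Then |t + 7| < 2 gives |t| < 9, and by the triangle inequality |2t^2 - 12t + 88| ≤ 2·9^2 + 12·9 + 88 = 358.
Hence |(2t^3 + 2t^2 + 4t - 7) + 623| ≤ 358|t + 7| < ϵ provided |t + 7| < ϵ/358.
Take δ = min(2, ϵ/358). Then 0 < |t + 7| < δ gives both |t + 7| < 2 and |t + 7| < ϵ/358, so |(2t^3 + 2t^2 + 4t - 7) + 623| < ϵ.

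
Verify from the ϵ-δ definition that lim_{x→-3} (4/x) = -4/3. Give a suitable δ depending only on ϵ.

Fix ϵ > 0. We seek δ > 0 such that 0 < |x + 3| < δ implies |4/x + 4/3| < ϵ.
|4/x + 4/3| = 4·|-3 − x|/(3·|x|) = 4|x + 3|/(3|x|).
Restrict δ ≤ 3/2. Then |x + 3| < 3/2 gives |x| > 3/2, so 3|x| > 9/2.
Then |4/x + 4/3| < 4|x + 3|/(9/2), which is < ϵ when |x + 3| < (9/8)ϵ.
Take δ = min(3/2, (9/8)ϵ). Then 0 < |x + 3| < δ gives both |x + 3| < 3/2 and |x + 3| < (9/8)ϵ, so |4/x + 4/3| < ϵ.

δ = min(3/2, (9/8)ϵ)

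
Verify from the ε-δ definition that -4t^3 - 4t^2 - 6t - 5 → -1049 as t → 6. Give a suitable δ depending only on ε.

δ = min(1, ε/566)

Let ε > 0. We want δ > 0 such that 0 < |t − 6| < δ implies |(-4t^3 - 4t^2 - 6t - 5) + 1049| < ε.
(-4t^3 - 4t^2 - 6t - 5) + 1049 = -4t^3 - 4t^2 - 6t + 1044 = (t − 6)(-4t^2 - 28t - 174).
So |(-4t^3 - 4t^2 - 6t - 5) + 1049| = |t − 6|·|-4t^2 - 28t - 174|.
Require δ ≤ 1. Then |t − 6| < 1 gives |t| < 7, and by the triangle inequality |-4t^2 - 28t - 174| ≤ 4·7^2 + 28·7 + 174 = 566.
Hence |(-4t^3 - 4t^2 - 6t - 5) + 1049| ≤ 566|t − 6| < ε provided |t − 6| < ε/566.
Choosing δ = min(1, ε/566) ensures both conditions, hence |(-4t^3 - 4t^2 - 6t - 5) + 1049| < ε.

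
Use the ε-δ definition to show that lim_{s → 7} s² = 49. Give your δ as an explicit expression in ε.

δ = min(1, ε/15)

Let ε > 0 be given. We seek δ > 0 with 0 < |s − 7| < δ ⇒ |s² − 49| < ε.
Factor: s² − 49 = (s − 7)(s + 7), so |s² − 49| = |s − 7|·|s + 7|.
Restrict δ ≤ 1. Then |s − 7| < 1 gives |s| < 8, so by the triangle inequality |s + 7| ≤ 8 + 7 = 15.
Hence |s² − 49| ≤ 15|s − 7|, which is < ε once |s − 7| < ε/15.
Take δ = min(1, ε/15). If 0 < |s − 7| < δ then both bounds hold and |s² − 49| ≤ 15|s − 7| < 15·(ε/15) = ε.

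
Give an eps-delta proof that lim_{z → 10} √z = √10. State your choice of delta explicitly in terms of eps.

Suppose eps > 0. We want delta > 0 such that 0 < |z − 10| < delta implies |√z − √10| < eps.
Rationalise: √z − √10 = (z − 10)/(√z + √10), so |√z − √10| = |z − 10|/(√z + √10).
Restrict delta ≤ 10 so that |z − 10| < 10 forces z > 0, and then √z + √10 > √10.
Hence |√z − √10| < |z − 10|/√10, which is < eps once |z − 10| < √10·eps.
Take delta = min(10, √10·eps). If 0 < |z − 10| < delta then z > 0 and |√z − √10| < |z − 10|/√10 < eps.

delta = min(10, √10·eps)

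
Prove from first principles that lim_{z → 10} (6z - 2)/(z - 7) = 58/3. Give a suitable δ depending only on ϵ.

δ = min(3/2, (9/80)ϵ)

Let ϵ > 0 be given. We want δ > 0 with 0 < |z − 10| < δ ⇒ |(6z - 2)/(z - 7) − (58/3)| < ϵ.
Combining over a common denominator, (6z - 2)/(z - 7) − (58/3) = [(6z - 2)·3 − 58·(z - 7)] / [3·(z - 7)] = -40(z − 10) / (3(z - 7)).
So |(6z - 2)/(z - 7) − (58/3)| = 40|z − 10| / (3·|z − 7|).
Require δ ≤ 3/2, so |z − 7| ≥ |3| − |z − 10| > 3 − 3/2 = 3/2.
Hence |(6z - 2)/(z - 7) − (58/3)| < 40|z − 10|/(3·(3/2)) = (80/9)|z − 10|, which is < ϵ once |z − 10| < (9/80)ϵ.
Take δ = min(3/2, (9/80)ϵ). Then 0 < |z − 10| < δ forces both bounds, so |(6z - 2)/(z - 7) − (58/3)| < ϵ.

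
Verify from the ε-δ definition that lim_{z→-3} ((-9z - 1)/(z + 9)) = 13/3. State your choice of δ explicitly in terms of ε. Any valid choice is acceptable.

δ = min(3, (9/40)ε)

Suppose ε > 0. We want δ > 0 with 0 < |z + 3| < δ ⇒ |(-9z - 1)/(z + 9) − (13/3)| < ε.
Combining over a common denominator, (-9z - 1)/(z + 9) − (13/3) = [(-9z - 1)·6 − 26·(z + 9)] / [6·(z + 9)] = -80(z + 3) / (6(z + 9)).
So |(-9z - 1)/(z + 9) − (13/3)| = 80|z + 3| / (6·|z + 9|).
Restrict δ ≤ 3. Then |z + 3| < 3 gives |z + 9| = |(z + 3) + 6| ≥ 6 − 3 = 3.
Hence |(-9z - 1)/(z + 9) − (13/3)| < 80|z + 3|/(6·3) = (40/9)|z + 3|, which is < ε once |z + 3| < (9/40)ε.
Take δ = min(3, (9/40)ε). Then 0 < |z + 3| < δ forces both bounds, so |(-9z - 1)/(z + 9) − (13/3)| < ε.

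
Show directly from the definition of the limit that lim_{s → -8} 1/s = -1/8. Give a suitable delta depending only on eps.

delta = min(4, 32eps)

Fix eps > 0. We seek delta > 0 such that 0 < |s + 8| < delta implies |1/s + 1/8| < eps.
|1/s + 1/8| = |-8 − s|/(8·|s|) = |s + 8|/(8|s|).
Restrict delta ≤ 4. Then |s + 8| < 4 gives |s| > 4, so 8|s| > 32.
Then |1/s + 1/8| < |s + 8|/32, which is < eps when |s + 8| < 32eps.
Take delta = min(4, 32eps). Then 0 < |s + 8| < delta gives both |s + 8| < 4 and |s + 8| < 32eps, so |1/s + 1/8| < eps.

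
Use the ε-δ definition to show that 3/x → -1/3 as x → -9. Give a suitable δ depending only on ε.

Let ε > 0 be given. We seek δ > 0 such that 0 < |x + 9| < δ implies |3/x + 1/3| < ε.
|3/x + 1/3| = 3·|-9 − x|/(9·|x|) = 3|x + 9|/(9|x|).
Require δ ≤ 9/2 so that |x| > 9 − 9/2 = 9/2, hence 9|x| > 81/2.
Then |3/x + 1/3| < 3|x + 9|/(81/2), which is < ε when |x + 9| < (27/2)ε.
Take δ = min(9/2, (27/2)ε). Then 0 < |x + 9| < δ gives both |x + 9| < 9/2 and |x + 9| < (27/2)ε, so |3/x + 1/3| < ε.

δ = min(9/2, (27/2)ε)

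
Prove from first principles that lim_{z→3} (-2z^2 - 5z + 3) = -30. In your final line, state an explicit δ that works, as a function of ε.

Suppose ε > 0. We want δ > 0 such that 0 < |z − 3| < δ implies |(-2z^2 - 5z + 3) + 30| < ε.
(-2z^2 - 5z + 3) + 30 = -2z^2 - 5z + 33 = (z − 3)(-2z - 11).
So |(-2z^2 - 5z + 3) + 30| = |z − 3|·|-2z - 11|.
Require δ ≤ 1. Then |z − 3| < 1 gives |z| < 4, and by the triangle inequality |-2z - 11| ≤ 2·4 + 11 = 19.
Hence |(-2z^2 - 5z + 3) + 30| ≤ 19|z − 3| < ε provided |z − 3| < ε/19.
Choosing δ = min(1, ε/19) ensures both conditions, hence |(-2z^2 - 5z + 3) + 30| < ε.

δ = min(1, ε/19)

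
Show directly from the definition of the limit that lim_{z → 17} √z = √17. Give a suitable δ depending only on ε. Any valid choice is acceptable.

Let ε > 0 be given. We want δ > 0 such that 0 < |z − 17| < δ implies |√z − √17| < ε.
Rationalise: √z − √17 = (z − 17)/(√z + √17), so |√z − √17| = |z − 17|/(√z + √17).
Restrict δ ≤ 17 so that |z − 17| < 17 forces z > 0, and then √z + √17 > √17.
Hence |√z − √17| < |z − 17|/√17, which is < ε once |z − 17| < √17·ε.
Take δ = min(17, √17·ε). If 0 < |z − 17| < δ then z > 0 and |√z − √17| < |z − 17|/√17 < ε.

δ = min(17, √17·ε)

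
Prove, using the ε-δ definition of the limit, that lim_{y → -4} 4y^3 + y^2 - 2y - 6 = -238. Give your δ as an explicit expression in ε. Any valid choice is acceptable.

Fix ε > 0. We want δ > 0 such that 0 < |y + 4| < δ implies |(4y^3 + y^2 - 2y - 6) + 238| < ε.
(4y^3 + y^2 - 2y - 6) + 238 = 4y^3 + y^2 - 2y + 232 = (y + 4)(4y^2 - 15y + 58).
So |(4y^3 + y^2 - 2y - 6) + 238| = |y + 4|·|4y^2 - 15y + 58|.
Require δ ≤ 1. Then |y + 4| < 1 gives |y| < 5, and by the triangle inequality |4y^2 - 15y + 58| ≤ 4·5^2 + 15·5 + 58 = 233.
Hence |(4y^3 + y^2 - 2y - 6) + 238| ≤ 233|y + 4| < ε provided |y + 4| < ε/233.
Choosing δ = min(1, ε/233) ensures both conditions, hence |(4y^3 + y^2 - 2y - 6) + 238| < ε.

δ = min(1, ε/233)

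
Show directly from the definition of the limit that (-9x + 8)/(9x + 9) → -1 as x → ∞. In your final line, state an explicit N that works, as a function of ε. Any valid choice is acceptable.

Let ε > 0 be given. We seek N > 0 such that x > N implies |(-9x + 8)/(9x + 9) + 1| < ε.
(-9x + 8)/(9x + 9) + 1 = (9(-9x + 8) − (-9)(9x + 9)) / (9(9x + 9)) = 153/(9(9x + 9)).
For x > 0 we have 9x + 9 > 9x, so |(-9x + 8)/(9x + 9) + 1| = 153/(9(9x + 9)) < 153/(9·9x) = (17/9)/x.
Thus |(-9x + 8)/(9x + 9) + 1| < ε whenever x > (17/9)/ε.
Take N = (17/9)/ε. If x > N then |(-9x + 8)/(9x + 9) + 1| < (17/9)/x < ε.

N = (17/9)/ε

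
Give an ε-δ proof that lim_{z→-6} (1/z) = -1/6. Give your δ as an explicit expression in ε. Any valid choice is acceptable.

δ = min(3, 18ε)

Suppose ε > 0. We seek δ > 0 such that 0 < |z + 6| < δ implies |1/z + 1/6| < ε.
|1/z + 1/6| = |-6 − z|/(6·|z|) = |z + 6|/(6|z|).
Restrict δ ≤ 3. Then |z + 6| < 3 gives |z| > 3, so 6|z| > 18.
Then |1/z + 1/6| < |z + 6|/18, which is < ε when |z + 6| < 18ε.
Take δ = min(3, 18ε). Then 0 < |z + 6| < δ gives both |z + 6| < 3 and |z + 6| < 18ε, so |1/z + 1/6| < ε.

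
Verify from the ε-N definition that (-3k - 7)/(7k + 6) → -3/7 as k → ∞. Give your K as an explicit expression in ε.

Fix ε > 0. For k ≥ 1, |(-3k - 7)/(7k + 6) + 3/7| = |-31|/(7(7k + 6)) = 31/(7(7k + 6)).
Since 7k + 6 ≥ 7k for k ≥ 1, this is ≤ 31/(7·7k) = (31/49)/k.
So |(-3k - 7)/(7k + 6) + 3/7| < ε whenever k > (31/49)/ε.
Take K = (31/49)/ε. If k > K then |(-3k - 7)/(7k + 6) + 3/7| ≤ (31/49)/k < ε.

K = (31/49)/ε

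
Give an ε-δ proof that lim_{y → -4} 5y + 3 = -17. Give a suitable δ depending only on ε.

δ = ε/5

Let ε > 0 be given. We need δ > 0 so that 0 < |y + 4| < δ implies |(5y + 3) + 17| < ε.
|(5y + 3) + 17| = |5y + 20| = 5|y + 4|.
So 5|y + 4| < ε exactly when |y + 4| < ε/5.
Choosing δ = ε/5 gives |(5y + 3) + 17| = 5|y + 4| < ε whenever |y + 4| < δ.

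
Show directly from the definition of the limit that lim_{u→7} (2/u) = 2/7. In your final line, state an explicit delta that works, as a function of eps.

Let eps > 0 be given. We seek delta > 0 such that 0 < |u − 7| < delta implies |2/u − (2/7)| < eps.
|2/u − (2/7)| = 2·|7 − u|/(7·|u|) = 2|u − 7|/(7|u|).
Require delta ≤ 7/2 so that |u| > 7 − 7/2 = 7/2, hence 7|u| > 49/2.
Then |2/u − (2/7)| < 2|u − 7|/(49/2), which is < eps when |u − 7| < (49/4)eps.
Take delta = min(7/2, (49/4)eps). Then 0 < |u − 7| < delta gives both |u − 7| < 7/2 and |u − 7| < (49/4)eps, so |2/u − (2/7)| < eps.

delta = min(7/2, (49/4)eps)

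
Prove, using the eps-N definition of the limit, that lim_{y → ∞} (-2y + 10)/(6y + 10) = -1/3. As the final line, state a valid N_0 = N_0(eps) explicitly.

Let eps > 0. We seek N_0 > 0 such that y > N_0 implies |(-2y + 10)/(6y + 10) + 1/3| < eps.
(-2y + 10)/(6y + 10) + 1/3 = (6(-2y + 10) − (-2)(6y + 10)) / (6(6y + 10)) = 80/(6(6y + 10)).
For y > 0 we have 6y + 10 > 6y, so |(-2y + 10)/(6y + 10) + 1/3| = 80/(6(6y + 10)) < 80/(6·6y) = (20/9)/y.
Thus |(-2y + 10)/(6y + 10) + 1/3| < eps whenever y > (20/9)/eps.
Take N_0 = (20/9)/eps. If y > N_0 then |(-2y + 10)/(6y + 10) + 1/3| < (20/9)/y < eps.

N_0 = (20/9)/eps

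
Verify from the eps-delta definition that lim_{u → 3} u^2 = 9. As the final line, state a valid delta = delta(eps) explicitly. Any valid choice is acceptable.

Fix eps > 0. We seek delta > 0 with 0 < |u − 3| < delta ⇒ |u^2 − 9| < eps.
Factor: u^2 − 9 = (u − 3)(u + 3), so |u^2 − 9| = |u − 3|·|u + 3|.
Impose delta ≤ 1 so that |u| < 4; then |u + 3| ≤ 7.
Hence |u^2 − 9| ≤ 7|u − 3|, which is < eps once |u − 3| < eps/7.
Take delta = min(1, eps/7). If 0 < |u − 3| < delta then both bounds hold and |u^2 − 9| ≤ 7|u − 3| < 7·(eps/7) = eps.

delta = min(1, eps/7)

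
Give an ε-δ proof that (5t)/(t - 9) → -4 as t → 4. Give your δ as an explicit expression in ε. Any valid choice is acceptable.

δ = min(5/2, (5/18)ε)

Suppose ε > 0. We want δ > 0 with 0 < |t − 4| < δ ⇒ |(5t)/(t - 9) + 4| < ε.
Combining over a common denominator, (5t)/(t - 9) + 4 = [(5t)·(-5) − 20·(t - 9)] / [(-5)·(t - 9)] = -45(t − 4) / ((-5)(t - 9)).
So |(5t)/(t - 9) + 4| = 45|t − 4| / (5·|t − 9|).
Restrict δ ≤ 5/2. Then |t − 4| < 5/2 gives |t − 9| = |(t − 4) + (-5)| ≥ 5 − 5/2 = 5/2.
Hence |(5t)/(t - 9) + 4| < 45|t − 4|/(5·(5/2)) = (18/5)|t − 4|, which is < ε once |t − 4| < (5/18)ε.
Take δ = min(5/2, (5/18)ε). Then 0 < |t − 4| < δ forces both bounds, so |(5t)/(t - 9) + 4| < ε.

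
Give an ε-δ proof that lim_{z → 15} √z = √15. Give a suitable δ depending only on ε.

Suppose ε > 0. We want δ > 0 such that 0 < |z − 15| < δ implies |√z − √15| < ε.
Rationalise: √z − √15 = (z − 15)/(√z + √15), so |√z − √15| = |z − 15|/(√z + √15).
Restrict δ ≤ 15 so that |z − 15| < 15 forces z > 0, and then √z + √15 > √15.
Hence |√z − √15| < |z − 15|/√15, which is < ε once |z − 15| < √15·ε.
Take δ = min(15, √15·ε). If 0 < |z − 15| < δ then z > 0 and |√z − √15| < |z − 15|/√15 < ε.

δ = min(15, √15·ε)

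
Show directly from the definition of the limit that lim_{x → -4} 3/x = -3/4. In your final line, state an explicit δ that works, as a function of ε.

Fix ε > 0. We seek δ > 0 such that 0 < |x + 4| < δ implies |3/x + 3/4| < ε.
|3/x + 3/4| = 3·|-4 − x|/(4·|x|) = 3|x + 4|/(4|x|).
Require δ ≤ 2 so that |x| > 4 − 2 = 2, hence 4|x| > 8.
Then |3/x + 3/4| < 3|x + 4|/8, which is < ε when |x + 4| < (8/3)ε.
Take δ = min(2, (8/3)ε). Then 0 < |x + 4| < δ gives both |x + 4| < 2 and |x + 4| < (8/3)ε, so |3/x + 3/4| < ε.

δ = min(2, (8/3)ε)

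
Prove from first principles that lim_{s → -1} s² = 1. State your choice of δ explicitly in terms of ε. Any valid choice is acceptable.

Let ε > 0 be given. We seek δ > 0 with 0 < |s + 1| < δ ⇒ |s² − 1| < ε.
Factor: s² − 1 = (s + 1)(s - 1), so |s² − 1| = |s + 1|·|s - 1|.
Impose δ ≤ 2 so that |s| < 3; then |s - 1| ≤ 4.
Hence |s² − 1| ≤ 4|s + 1|, which is < ε once |s + 1| < ε/4.
Take δ = min(2, ε/4). If 0 < |s + 1| < δ then both bounds hold and |s² − 1| ≤ 4|s + 1| < 4·(ε/4) = ε.

δ = min(2, ε/4)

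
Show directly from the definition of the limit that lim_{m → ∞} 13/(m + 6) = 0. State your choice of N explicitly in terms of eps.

N = 13/eps

Let eps > 0 be given. For m ≥ 1, |13/(m + 6) − 0| = 13/(m + 6) ≤ 13/m.
We need 13/m < eps, i.e. m > 13/eps.
Take N = 13/eps. If m > N then |13/(m + 6)| ≤ 13/m < eps.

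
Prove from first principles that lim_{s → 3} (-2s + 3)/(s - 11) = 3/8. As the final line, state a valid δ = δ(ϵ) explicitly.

δ = min(4, (32/19)ϵ)

Let ϵ > 0. We want δ > 0 with 0 < |s − 3| < δ ⇒ |(-2s + 3)/(s - 11) − (3/8)| < ϵ.
Combining over a common denominator, (-2s + 3)/(s - 11) − (3/8) = [(-2s + 3)·(-8) − (-3)·(s - 11)] / [(-8)·(s - 11)] = 19(s − 3) / ((-8)(s - 11)).
So |(-2s + 3)/(s - 11) − (3/8)| = 19|s − 3| / (8·|s − 11|).
Restrict δ ≤ 4. Then |s − 3| < 4 gives |s − 11| = |(s − 3) + (-8)| ≥ 8 − 4 = 4.
Hence |(-2s + 3)/(s - 11) − (3/8)| < 19|s − 3|/(8·4) = (19/32)|s − 3|, which is < ϵ once |s − 3| < (32/19)ϵ.
Take δ = min(4, (32/19)ϵ). Then 0 < |s − 3| < δ forces both bounds, so |(-2s + 3)/(s - 11) − (3/8)| < ϵ.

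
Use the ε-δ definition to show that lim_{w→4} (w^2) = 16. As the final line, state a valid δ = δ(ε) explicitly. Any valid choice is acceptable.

Suppose ε > 0. We seek δ > 0 with 0 < |w − 4| < δ ⇒ |w^2 − 16| < ε.
Factor: w^2 − 16 = (w − 4)(w + 4), so |w^2 − 16| = |w − 4|·|w + 4|.
Restrict δ ≤ 2. Then |w − 4| < 2 gives |w| < 6, so by the triangle inequality |w + 4| ≤ 6 + 4 = 10.
Hence |w^2 − 16| ≤ 10|w − 4|, which is < ε once |w − 4| < ε/10.
Take δ = min(2, ε/10). If 0 < |w − 4| < δ then both bounds hold and |w^2 − 16| ≤ 10|w − 4| < 10·(ε/10) = ε.

δ = min(2, ε/10)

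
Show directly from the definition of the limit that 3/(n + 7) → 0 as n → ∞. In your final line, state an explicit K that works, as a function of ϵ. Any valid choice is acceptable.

Let ϵ > 0 be given. For n ≥ 1, |3/(n + 7) − 0| = 3/(n + 7) ≤ 3/n.
We need 3/n < ϵ, i.e. n > 3/ϵ.
Take K = 3/ϵ. If n > K then |3/(n + 7)| ≤ 3/n < ϵ.

K = 3/ϵ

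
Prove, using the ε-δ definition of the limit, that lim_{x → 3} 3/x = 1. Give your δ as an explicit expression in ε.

Suppose ε > 0. We seek δ > 0 such that 0 < |x − 3| < δ implies |3/x − 1| < ε.
|3/x − 1| = 3·|3 − x|/(3·|x|) = 3|x − 3|/(3|x|).
Require δ ≤ 3/2 so that |x| > 3 − 3/2 = 3/2, hence 3|x| > 9/2.
Then |3/x − 1| < 3|x − 3|/(9/2), which is < ε when |x − 3| < (3/2)ε.
Take δ = min(3/2, (3/2)ε). Then 0 < |x − 3| < δ gives both |x − 3| < 3/2 and |x − 3| < (3/2)ε, so |3/x − 1| < ε.

δ = min(3/2, (3/2)ε)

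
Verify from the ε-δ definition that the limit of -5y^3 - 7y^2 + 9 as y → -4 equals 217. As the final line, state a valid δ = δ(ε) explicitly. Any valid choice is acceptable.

Let ε > 0 be given. We want δ > 0 such that 0 < |y + 4| < δ implies |(-5y^3 - 7y^2 + 9) − 217| < ε.
(-5y^3 - 7y^2 + 9) − 217 = -5y^3 - 7y^2 - 208 = (y + 4)(-5y^2 + 13y - 52).
So |(-5y^3 - 7y^2 + 9) − 217| = |y + 4|·|-5y^2 + 13y - 52|.
Require δ ≤ 2. Then |y + 4| < 2 gives |y| < 6, and by the triangle inequality |-5y^2 + 13y - 52| ≤ 5·6^2 + 13·6 + 52 = 310.
Hence |(-5y^3 - 7y^2 + 9) − 217| ≤ 310|y + 4| < ε provided |y + 4| < ε/310.
Choosing δ = min(2, ε/310) ensures both conditions, hence |(-5y^3 - 7y^2 + 9) − 217| < ε.

δ = min(2, ε/310)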